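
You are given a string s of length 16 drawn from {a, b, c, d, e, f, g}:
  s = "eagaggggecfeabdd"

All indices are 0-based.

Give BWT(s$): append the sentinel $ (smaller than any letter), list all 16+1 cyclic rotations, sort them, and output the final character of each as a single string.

deegaedbf$gcaggga

rank  rotation           last
    0  $eagaggggecfeabdd  d
    1  abdd$eagaggggecfe  e
    2  agaggggecfeabdd$e  e
    3  aggggecfeabdd$eag  g
    4  bdd$eagaggggecfea  a
    5  cfeabdd$eagagggge  e
    6  d$eagaggggecfeabd  d
    7  dd$eagaggggecfeab  b
    8  eabdd$eagaggggecf  f
    9  eagaggggecfeabdd$  $
   10  ecfeabdd$eagagggg  g
   11  feabdd$eagaggggec  c
   12  gaggggecfeabdd$ea  a
   13  gecfeabdd$eagaggg  g
   14  ggecfeabdd$eagagg  g
   15  gggecfeabdd$eagag  g
   16  ggggecfeabdd$eaga  a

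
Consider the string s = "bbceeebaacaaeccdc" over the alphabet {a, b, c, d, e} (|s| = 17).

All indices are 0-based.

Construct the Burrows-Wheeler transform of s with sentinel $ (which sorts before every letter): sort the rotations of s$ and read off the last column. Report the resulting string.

cbcaae$bdaecbceaec

rank  rotation            last
    0  $bbceeebaacaaeccdc  c
    1  aacaaeccdc$bbceeeb  b
    2  aaeccdc$bbceeebaac  c
    3  acaaeccdc$bbceeeba  a
    4  aeccdc$bbceeebaaca  a
    5  baacaaeccdc$bbceee  e
    6  bbceeebaacaaeccdc$  $
    7  bceeebaacaaeccdc$b  b
    8  c$bbceeebaacaaeccd  d
    9  caaeccdc$bbceeebaa  a
   10  ccdc$bbceeebaacaae  e
   11  cdc$bbceeebaacaaec  c
   12  ceeebaacaaeccdc$bb  b
   13  dc$bbceeebaacaaecc  c
   14  ebaacaaeccdc$bbcee  e
   15  eccdc$bbceeebaacaa  a
   16  eebaacaaeccdc$bbce  e
   17  eeebaacaaeccdc$bbc  c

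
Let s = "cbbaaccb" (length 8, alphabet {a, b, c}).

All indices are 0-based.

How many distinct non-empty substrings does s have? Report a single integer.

rank→(start, suffix):
  0 → (3, 'aaccb')
  1 → (4, 'accb')
  2 → (7, 'b')
  3 → (2, 'baaccb')
  4 → (1, 'bbaaccb')
  5 → (6, 'cb')
  6 → (0, 'cbbaaccb')
  7 → (5, 'ccb')

SA = [3, 4, 7, 2, 1, 6, 0, 5]
i: (SA[i-1],SA[i]) lcp shared
  1: (3,4) 1 'a'
  2: (4,7) 0 ''
  3: (7,2) 1 'b'
  4: (2,1) 1 'b'
  5: (1,6) 0 ''
  6: (6,0) 2 'cb'
  7: (0,5) 1 'c'

n(n+1)/2 = 8·9/2 = 36
Σ LCP = 0 + 1 + 0 + 1 + 1 + 0 + 2 + 1 = 6
distinct = 36 − 6 = 30

30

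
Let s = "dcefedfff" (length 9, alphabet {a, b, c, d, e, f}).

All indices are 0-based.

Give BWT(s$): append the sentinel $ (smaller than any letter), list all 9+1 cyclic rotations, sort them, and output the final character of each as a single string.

rank  rotation    last
    0  $dcefedfff  f
    1  cefedfff$d  d
    2  dcefedfff$  $
    3  dfff$dcefe  e
    4  edfff$dcef  f
    5  efedfff$dc  c
    6  f$dcefedff  f
    7  fedfff$dce  e
    8  ff$dcefedf  f
    9  fff$dcefed  d

fd$efcfefd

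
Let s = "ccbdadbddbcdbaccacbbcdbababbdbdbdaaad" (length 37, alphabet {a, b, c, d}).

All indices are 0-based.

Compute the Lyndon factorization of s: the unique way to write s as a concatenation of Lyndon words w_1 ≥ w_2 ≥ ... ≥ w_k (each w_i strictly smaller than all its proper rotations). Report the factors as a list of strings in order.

emit factor 1: 'c' (i=0, period=1)
emit factor 2: 'c' (i=1, period=1)
emit factor 3: 'bd' (i=2, period=2)
emit factor 4: 'adbddbcdb' (i=4, period=9)
emit factor 5: 'acc' (i=13, period=3)
emit factor 6: 'acbbcdb' (i=16, period=7)
emit factor 7: 'ababbdbdbd' (i=23, period=10)
emit factor 8: 'aaad' (i=33, period=4)

["c", "c", "bd", "adbddbcdb", "acc", "acbbcdb", "ababbdbdbd", "aaad"]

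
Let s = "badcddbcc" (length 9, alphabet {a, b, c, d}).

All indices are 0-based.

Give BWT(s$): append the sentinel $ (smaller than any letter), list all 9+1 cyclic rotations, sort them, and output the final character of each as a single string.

cb$dcbddac

rank  rotation    last
    0  $badcddbcc  c
    1  adcddbcc$b  b
    2  badcddbcc$  $
    3  bcc$badcdd  d
    4  c$badcddbc  c
    5  cc$badcddb  b
    6  cddbcc$bad  d
    7  dbcc$badcd  d
    8  dcddbcc$ba  a
    9  ddbcc$badc  c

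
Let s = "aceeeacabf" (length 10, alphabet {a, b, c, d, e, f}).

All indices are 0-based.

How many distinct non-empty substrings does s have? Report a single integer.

rank | idx | suffix
   0 |   7 | abf
   1 |   5 | acabf
   2 |   0 | aceeeacabf
   3 |   8 | bf
   4 |   6 | cabf
   5 |   1 | ceeeacabf
   6 |   4 | eacabf
   7 |   3 | eeacabf
   8 |   2 | eeeacabf
   9 |   9 | f

SA = [7, 5, 0, 8, 6, 1, 4, 3, 2, 9]
rank  pair      lcp
   1  s[7:],s[5:]  1  'a'
   2  s[5:],s[0:]  2  'ac'
   3  s[0:],s[8:]  0  ''
   4  s[8:],s[6:]  0  ''
   5  s[6:],s[1:]  1  'c'
   6  s[1:],s[4:]  0  ''
   7  s[4:],s[3:]  1  'e'
   8  s[3:],s[2:]  2  'ee'
   9  s[2:],s[9:]  0  ''

n(n+1)/2 = 10·11/2 = 55
Σ LCP = 0 + 1 + 2 + 0 + 0 + 1 + 0 + 1 + 2 + 0 = 7
distinct = 55 − 7 = 48

48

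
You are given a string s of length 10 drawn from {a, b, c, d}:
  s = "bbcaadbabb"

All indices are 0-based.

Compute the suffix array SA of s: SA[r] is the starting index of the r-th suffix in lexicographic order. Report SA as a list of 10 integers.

rank | idx | suffix
   0 |   3 | aadbabb
   1 |   7 | abb
   2 |   4 | adbabb
   3 |   9 | b
   4 |   6 | babb
   5 |   8 | bb
   6 |   0 | bbcaadbabb
   7 |   1 | bcaadbabb
   8 |   2 | caadbabb
   9 |   5 | dbabb

[3, 7, 4, 9, 6, 8, 0, 1, 2, 5]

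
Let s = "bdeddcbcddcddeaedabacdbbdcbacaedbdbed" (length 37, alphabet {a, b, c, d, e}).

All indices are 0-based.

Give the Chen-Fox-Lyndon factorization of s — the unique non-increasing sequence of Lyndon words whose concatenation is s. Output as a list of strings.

emit factor 1: 'bdeddc' (i=0, period=6)
emit factor 2: 'bcddcdde' (i=6, period=8)
emit factor 3: 'aed' (i=14, period=3)
emit factor 4: 'abacdbbdcbacaedbdbed' (i=17, period=20)

["bdeddc", "bcddcdde", "aed", "abacdbbdcbacaedbdbed"]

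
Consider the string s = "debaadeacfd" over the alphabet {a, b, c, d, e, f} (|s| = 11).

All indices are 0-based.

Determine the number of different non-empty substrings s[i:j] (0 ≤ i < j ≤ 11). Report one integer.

rank | idx | suffix
   0 |   3 | aadeacfd
   1 |   7 | acfd
   2 |   4 | adeacfd
   3 |   2 | baadeacfd
   4 |   8 | cfd
   5 |  10 | d
   6 |   5 | deacfd
   7 |   0 | debaadeacfd
   8 |   6 | eacfd
   9 |   1 | ebaadeacfd
  10 |   9 | fd

SA = [3, 7, 4, 2, 8, 10, 5, 0, 6, 1, 9]
[i] adj suffixes → lcp
  [1] 3/7 → 1 ('a')
  [2] 7/4 → 1 ('a')
  [3] 4/2 → 0 ('')
  [4] 2/8 → 0 ('')
  [5] 8/10 → 0 ('')
  [6] 10/5 → 1 ('d')
  [7] 5/0 → 2 ('de')
  [8] 0/6 → 0 ('')
  [9] 6/1 → 1 ('e')
  [10] 1/9 → 0 ('')

n(n+1)/2 = 11·12/2 = 66
Σ LCP = 0 + 1 + 1 + 0 + 0 + 0 + 1 + 2 + 0 + 1 + 0 = 6
distinct = 66 − 6 = 60

60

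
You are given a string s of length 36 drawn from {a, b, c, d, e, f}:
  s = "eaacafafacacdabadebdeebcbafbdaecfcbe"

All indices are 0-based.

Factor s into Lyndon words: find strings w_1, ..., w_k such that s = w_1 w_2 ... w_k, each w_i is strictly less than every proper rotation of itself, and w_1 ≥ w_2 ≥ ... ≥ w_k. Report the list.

emit factor 1: 'e' (i=0, period=1)
emit factor 2: 'aacafafacacdabadebdeebcbafbdaecfcbe' (i=1, period=35)

["e", "aacafafacacdabadebdeebcbafbdaecfcbe"]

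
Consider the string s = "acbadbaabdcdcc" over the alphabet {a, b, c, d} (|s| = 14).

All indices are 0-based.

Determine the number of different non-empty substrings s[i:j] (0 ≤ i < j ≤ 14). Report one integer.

93

sorted suffixes:
  #0 SA[0]=6  'aabdcdcc'
  #1 SA[1]=7  'abdcdcc'
  #2 SA[2]=0  'acbadbaabdcdcc'
  #3 SA[3]=3  'adbaabdcdcc'
  #4 SA[4]=5  'baabdcdcc'
  #5 SA[5]=2  'badbaabdcdcc'
  #6 SA[6]=8  'bdcdcc'
  #7 SA[7]=13  'c'
  #8 SA[8]=1  'cbadbaabdcdcc'
  #9 SA[9]=12  'cc'
  #10 SA[10]=10  'cdcc'
  #11 SA[11]=4  'dbaabdcdcc'
  #12 SA[12]=11  'dcc'
  #13 SA[13]=9  'dcdcc'

SA = [6, 7, 0, 3, 5, 2, 8, 13, 1, 12, 10, 4, 11, 9]
rank  pair      lcp
   1  s[6:],s[7:]  1  'a'
   2  s[7:],s[0:]  1  'a'
   3  s[0:],s[3:]  1  'a'
   4  s[3:],s[5:]  0  ''
   5  s[5:],s[2:]  2  'ba'
   6  s[2:],s[8:]  1  'b'
   7  s[8:],s[13:]  0  ''
   8  s[13:],s[1:]  1  'c'
   9  s[1:],s[12:]  1  'c'
  10  s[12:],s[10:]  1  'c'
  11  s[10:],s[4:]  0  ''
  12  s[4:],s[11:]  1  'd'
  13  s[11:],s[9:]  2  'dc'

n(n+1)/2 = 14·15/2 = 105
Σ LCP = 0 + 1 + 1 + 1 + 0 + 2 + 1 + 0 + 1 + 1 + 1 + 0 + 1 + 2 = 12
distinct = 105 − 12 = 93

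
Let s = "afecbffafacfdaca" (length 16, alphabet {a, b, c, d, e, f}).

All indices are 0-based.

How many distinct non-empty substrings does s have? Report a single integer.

rank | idx | suffix
   0 |  15 | a
   1 |  13 | aca
   2 |   9 | acfdaca
   3 |   7 | afacfdaca
   4 |   0 | afecbffafacfdaca
   5 |   4 | bffafacfdaca
   6 |  14 | ca
   7 |   3 | cbffafacfdaca
   8 |  10 | cfdaca
   9 |  12 | daca
  10 |   2 | ecbffafacfdaca
  11 |   8 | facfdaca
  12 |   6 | fafacfdaca
  13 |  11 | fdaca
  14 |   1 | fecbffafacfdaca
  15 |   5 | ffafacfdaca

SA = [15, 13, 9, 7, 0, 4, 14, 3, 10, 12, 2, 8, 6, 11, 1, 5]
[i] adj suffixes → lcp
  [1] 15/13 → 1 ('a')
  [2] 13/9 → 2 ('ac')
  [3] 9/7 → 1 ('a')
  [4] 7/0 → 2 ('af')
  [5] 0/4 → 0 ('')
  [6] 4/14 → 0 ('')
  [7] 14/3 → 1 ('c')
  [8] 3/10 → 1 ('c')
  [9] 10/12 → 0 ('')
  [10] 12/2 → 0 ('')
  [11] 2/8 → 0 ('')
  [12] 8/6 → 2 ('fa')
  [13] 6/11 → 1 ('f')
  [14] 11/1 → 1 ('f')
  [15] 1/5 → 1 ('f')

n(n+1)/2 = 16·17/2 = 136
Σ LCP = 0 + 1 + 2 + 1 + 2 + 0 + 0 + 1 + 1 + 0 + 0 + 0 + 2 + 1 + 1 + 1 = 13
distinct = 136 − 13 = 123

123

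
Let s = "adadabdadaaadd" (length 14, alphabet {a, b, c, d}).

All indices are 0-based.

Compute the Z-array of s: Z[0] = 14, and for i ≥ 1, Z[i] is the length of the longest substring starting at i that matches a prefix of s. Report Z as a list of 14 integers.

Z[0]=14
i=1: i≥r, start 0; Z[1]=0
i=2: i≥r, start 0; Z[2]=3 extend→box=[2,5)
i=3: min(r-i=2, Z[1]=0)=0; Z[3]=0
i=4: min(r-i=1, Z[2]=3)=1; Z[4]=1
i=5: i≥r, start 0; Z[5]=0
i=6: i≥r, start 0; Z[6]=0
i=7: i≥r, start 0; Z[7]=3 extend→box=[7,10)
i=8: min(r-i=2, Z[1]=0)=0; Z[8]=0
i=9: min(r-i=1, Z[2]=3)=1; Z[9]=1
i=10: i≥r, start 0; Z[10]=1 extend→box=[10,11)
i=11: i≥r, start 0; Z[11]=2 extend→box=[11,13)
i=12: min(r-i=1, Z[1]=0)=0; Z[12]=0
i=13: i≥r, start 0; Z[13]=0

[14, 0, 3, 0, 1, 0, 0, 3, 0, 1, 1, 2, 0, 0]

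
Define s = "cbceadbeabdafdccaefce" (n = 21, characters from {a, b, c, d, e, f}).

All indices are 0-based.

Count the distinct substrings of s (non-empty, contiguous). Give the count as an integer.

rank→(start, suffix):
  0 → (8, 'abdafdccaefce')
  1 → (4, 'adbeabdafdccaefce')
  2 → (16, 'aefce')
  3 → (11, 'afdccaefce')
  4 → (1, 'bceadbeabdafdccaefce')
  5 → (9, 'bdafdccaefce')
  6 → (6, 'beabdafdccaefce')
  7 → (15, 'caefce')
  8 → (0, 'cbceadbeabdafdccaefce')
  9 → (14, 'ccaefce')
  10 → (19, 'ce')
  11 → (2, 'ceadbeabdafdccaefce')
  12 → (10, 'dafdccaefce')
  13 → (5, 'dbeabdafdccaefce')
  14 → (13, 'dccaefce')
  15 → (20, 'e')
  16 → (7, 'eabdafdccaefce')
  17 → (3, 'eadbeabdafdccaefce')
  18 → (17, 'efce')
  19 → (18, 'fce')
  20 → (12, 'fdccaefce')

SA = [8, 4, 16, 11, 1, 9, 6, 15, 0, 14, 19, 2, 10, 5, 13, 20, 7, 3, 17, 18, 12]
i: (SA[i-1],SA[i]) lcp shared
  1: (8,4) 1 'a'
  2: (4,16) 1 'a'
  3: (16,11) 1 'a'
  4: (11,1) 0 ''
  5: (1,9) 1 'b'
  6: (9,6) 1 'b'
  7: (6,15) 0 ''
  8: (15,0) 1 'c'
  9: (0,14) 1 'c'
  10: (14,19) 1 'c'
  11: (19,2) 2 'ce'
  12: (2,10) 0 ''
  13: (10,5) 1 'd'
  14: (5,13) 1 'd'
  15: (13,20) 0 ''
  16: (20,7) 1 'e'
  17: (7,3) 2 'ea'
  18: (3,17) 1 'e'
  19: (17,18) 0 ''
  20: (18,12) 1 'f'

n(n+1)/2 = 21·22/2 = 231
Σ LCP = 0 + 1 + 1 + 1 + 0 + 1 + 1 + 0 + 1 + 1 + 1 + 2 + 0 + 1 + 1 + 0 + 1 + 2 + 1 + 0 + 1 = 17
distinct = 231 − 17 = 214

214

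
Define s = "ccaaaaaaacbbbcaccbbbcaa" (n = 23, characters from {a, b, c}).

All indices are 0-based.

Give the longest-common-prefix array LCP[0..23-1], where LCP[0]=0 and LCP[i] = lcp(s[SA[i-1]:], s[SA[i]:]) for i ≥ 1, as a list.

sorted suffixes:
  #0 SA[0]=22  'a'
  #1 SA[1]=21  'aa'
  #2 SA[2]=2  'aaaaaaacbbbcaccbbbcaa'
  #3 SA[3]=3  'aaaaaacbbbcaccbbbcaa'
  #4 SA[4]=4  'aaaaacbbbcaccbbbcaa'
  #5 SA[5]=5  'aaaacbbbcaccbbbcaa'
  #6 SA[6]=6  'aaacbbbcaccbbbcaa'
  #7 SA[7]=7  'aacbbbcaccbbbcaa'
  #8 SA[8]=8  'acbbbcaccbbbcaa'
  #9 SA[9]=14  'accbbbcaa'
  #10 SA[10]=17  'bbbcaa'
  #11 SA[11]=10  'bbbcaccbbbcaa'
  #12 SA[12]=18  'bbcaa'
  #13 SA[13]=11  'bbcaccbbbcaa'
  #14 SA[14]=19  'bcaa'
  #15 SA[15]=12  'bcaccbbbcaa'
  #16 SA[16]=20  'caa'
  #17 SA[17]=1  'caaaaaaacbbbcaccbbbcaa'
  #18 SA[18]=13  'caccbbbcaa'
  #19 SA[19]=16  'cbbbcaa'
  #20 SA[20]=9  'cbbbcaccbbbcaa'
  #21 SA[21]=0  'ccaaaaaaacbbbcaccbbbcaa'
  #22 SA[22]=15  'ccbbbcaa'

SA = [22, 21, 2, 3, 4, 5, 6, 7, 8, 14, 17, 10, 18, 11, 19, 12, 20, 1, 13, 16, 9, 0, 15]
[i] adj suffixes → lcp
  [1] 22/21 → 1 ('a')
  [2] 21/2 → 2 ('aa')
  [3] 2/3 → 6 ('aaaaaa')
  [4] 3/4 → 5 ('aaaaa')
  [5] 4/5 → 4 ('aaaa')
  [6] 5/6 → 3 ('aaa')
  [7] 6/7 → 2 ('aa')
  [8] 7/8 → 1 ('a')
  [9] 8/14 → 2 ('ac')
  [10] 14/17 → 0 ('')
  [11] 17/10 → 5 ('bbbca')
  [12] 10/18 → 2 ('bb')
  [13] 18/11 → 4 ('bbca')
  [14] 11/19 → 1 ('b')
  [15] 19/12 → 3 ('bca')
  [16] 12/20 → 0 ('')
  [17] 20/1 → 3 ('caa')
  [18] 1/13 → 2 ('ca')
  [19] 13/16 → 1 ('c')
  [20] 16/9 → 6 ('cbbbca')
  [21] 9/0 → 1 ('c')
  [22] 0/15 → 2 ('cc')

[0, 1, 2, 6, 5, 4, 3, 2, 1, 2, 0, 5, 2, 4, 1, 3, 0, 3, 2, 1, 6, 1, 2]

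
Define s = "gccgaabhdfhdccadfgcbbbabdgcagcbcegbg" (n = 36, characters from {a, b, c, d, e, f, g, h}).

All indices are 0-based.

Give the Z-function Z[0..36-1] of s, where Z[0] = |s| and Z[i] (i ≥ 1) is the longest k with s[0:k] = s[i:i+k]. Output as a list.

[36, 0, 0, 1, 0, 0, 0, 0, 0, 0, 0, 0, 0, 0, 0, 0, 0, 2, 0, 0, 0, 0, 0, 0, 0, 2, 0, 0, 2, 0, 0, 0, 0, 1, 0, 1]

Z[0]=36
i=1: fresh scan; Z[1]=0
i=2: fresh scan; Z[2]=0
i=3: fresh scan; Z[3]=1 extend→box=[3,4)
i=4: fresh scan; Z[4]=0
i=5: fresh scan; Z[5]=0
i=6: fresh scan; Z[6]=0
i=7: fresh scan; Z[7]=0
i=8: fresh scan; Z[8]=0
i=9: fresh scan; Z[9]=0
i=10: fresh scan; Z[10]=0
i=11: fresh scan; Z[11]=0
i=12: fresh scan; Z[12]=0
i=13: fresh scan; Z[13]=0
i=14: fresh scan; Z[14]=0
i=15: fresh scan; Z[15]=0
i=16: fresh scan; Z[16]=0
i=17: fresh scan; Z[17]=2 extend→box=[17,19)
i=18: min(r-i=1, Z[1]=0)=0; Z[18]=0
i=19: fresh scan; Z[19]=0
i=20: fresh scan; Z[20]=0
i=21: fresh scan; Z[21]=0
i=22: fresh scan; Z[22]=0
i=23: fresh scan; Z[23]=0
i=24: fresh scan; Z[24]=0
i=25: fresh scan; Z[25]=2 extend→box=[25,27)
i=26: min(r-i=1, Z[1]=0)=0; Z[26]=0
i=27: fresh scan; Z[27]=0
i=28: fresh scan; Z[28]=2 extend→box=[28,30)
i=29: min(r-i=1, Z[1]=0)=0; Z[29]=0
i=30: fresh scan; Z[30]=0
i=31: fresh scan; Z[31]=0
i=32: fresh scan; Z[32]=0
i=33: fresh scan; Z[33]=1 extend→box=[33,34)
i=34: fresh scan; Z[34]=0
i=35: fresh scan; Z[35]=1 extend→box=[35,36)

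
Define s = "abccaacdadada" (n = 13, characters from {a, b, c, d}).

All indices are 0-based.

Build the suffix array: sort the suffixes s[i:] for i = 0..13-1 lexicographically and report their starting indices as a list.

rank | idx | suffix
   0 |  12 | a
   1 |   4 | aacdadada
   2 |   0 | abccaacdadada
   3 |   5 | acdadada
   4 |  10 | ada
   5 |   8 | adada
   6 |   1 | bccaacdadada
   7 |   3 | caacdadada
   8 |   2 | ccaacdadada
   9 |   6 | cdadada
  10 |  11 | da
  11 |   9 | dada
  12 |   7 | dadada

[12, 4, 0, 5, 10, 8, 1, 3, 2, 6, 11, 9, 7]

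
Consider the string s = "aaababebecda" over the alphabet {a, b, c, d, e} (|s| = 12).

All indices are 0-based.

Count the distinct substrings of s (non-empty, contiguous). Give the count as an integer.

68

rank | idx | suffix
   0 |  11 | a
   1 |   0 | aaababebecda
   2 |   1 | aababebecda
   3 |   2 | ababebecda
   4 |   4 | abebecda
   5 |   3 | babebecda
   6 |   5 | bebecda
   7 |   7 | becda
   8 |   9 | cda
   9 |  10 | da
  10 |   6 | ebecda
  11 |   8 | ecda

SA = [11, 0, 1, 2, 4, 3, 5, 7, 9, 10, 6, 8]
[i] adj suffixes → lcp
  [1] 11/0 → 1 ('a')
  [2] 0/1 → 2 ('aa')
  [3] 1/2 → 1 ('a')
  [4] 2/4 → 2 ('ab')
  [5] 4/3 → 0 ('')
  [6] 3/5 → 1 ('b')
  [7] 5/7 → 2 ('be')
  [8] 7/9 → 0 ('')
  [9] 9/10 → 0 ('')
  [10] 10/6 → 0 ('')
  [11] 6/8 → 1 ('e')

n(n+1)/2 = 12·13/2 = 78
Σ LCP = 0 + 1 + 2 + 1 + 2 + 0 + 1 + 2 + 0 + 0 + 0 + 1 = 10
distinct = 78 − 10 = 68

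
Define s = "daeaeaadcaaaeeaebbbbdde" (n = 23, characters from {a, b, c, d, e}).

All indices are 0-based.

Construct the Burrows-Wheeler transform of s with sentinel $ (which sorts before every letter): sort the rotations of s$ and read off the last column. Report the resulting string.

rank  rotation                  last
    0  $daeaeaadcaaaeeaebbbbdde  e
    1  aaaeeaebbbbdde$daeaeaadc  c
    2  aadcaaaeeaebbbbdde$daeae  e
    3  aaeeaebbbbdde$daeaeaadca  a
    4  adcaaaeeaebbbbdde$daeaea  a
    5  aeaadcaaaeeaebbbbdde$dae  e
    6  aeaeaadcaaaeeaebbbbdde$d  d
    7  aebbbbdde$daeaeaadcaaaee  e
    8  aeeaebbbbdde$daeaeaadcaa  a
    9  bbbbdde$daeaeaadcaaaeeae  e
   10  bbbdde$daeaeaadcaaaeeaeb  b
   11  bbdde$daeaeaadcaaaeeaebb  b
   12  bdde$daeaeaadcaaaeeaebbb  b
   13  caaaeeaebbbbdde$daeaeaad  d
   14  daeaeaadcaaaeeaebbbbdde$  $
   15  dcaaaeeaebbbbdde$daeaeaa  a
   16  dde$daeaeaadcaaaeeaebbbb  b
   17  de$daeaeaadcaaaeeaebbbbd  d
   18  e$daeaeaadcaaaeeaebbbbdd  d
   19  eaadcaaaeeaebbbbdde$daea  a
   20  eaeaadcaaaeeaebbbbdde$da  a
   21  eaebbbbdde$daeaeaadcaaae  e
   22  ebbbbdde$daeaeaadcaaaeea  a
   23  eeaebbbbdde$daeaeaadcaaa  a

eceaaedeaebbbd$abddaaeaa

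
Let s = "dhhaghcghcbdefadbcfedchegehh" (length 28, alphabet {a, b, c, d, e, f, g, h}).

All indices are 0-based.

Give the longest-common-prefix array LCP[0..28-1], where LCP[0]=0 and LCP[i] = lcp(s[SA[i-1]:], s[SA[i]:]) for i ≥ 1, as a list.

rank→(start, suffix):
  0 → (14, 'adbcfedchegehh')
  1 → (3, 'aghcghcbdefadbcfedchegehh')
  2 → (16, 'bcfedchegehh')
  3 → (10, 'bdefadbcfedchegehh')
  4 → (9, 'cbdefadbcfedchegehh')
  5 → (17, 'cfedchegehh')
  6 → (6, 'cghcbdefadbcfedchegehh')
  7 → (21, 'chegehh')
  8 → (15, 'dbcfedchegehh')
  9 → (20, 'dchegehh')
  10 → (11, 'defadbcfedchegehh')
  11 → (0, 'dhhaghcghcbdefadbcfedchegehh')
  12 → (19, 'edchegehh')
  13 → (12, 'efadbcfedchegehh')
  14 → (23, 'egehh')
  15 → (25, 'ehh')
  16 → (13, 'fadbcfedchegehh')
  17 → (18, 'fedchegehh')
  18 → (24, 'gehh')
  19 → (7, 'ghcbdefadbcfedchegehh')
  20 → (4, 'ghcghcbdefadbcfedchegehh')
  21 → (27, 'h')
  22 → (2, 'haghcghcbdefadbcfedchegehh')
  23 → (8, 'hcbdefadbcfedchegehh')
  24 → (5, 'hcghcbdefadbcfedchegehh')
  25 → (22, 'hegehh')
  26 → (26, 'hh')
  27 → (1, 'hhaghcghcbdefadbcfedchegehh')

SA = [14, 3, 16, 10, 9, 17, 6, 21, 15, 20, 11, 0, 19, 12, 23, 25, 13, 18, 24, 7, 4, 27, 2, 8, 5, 22, 26, 1]
i: (SA[i-1],SA[i]) lcp shared
  1: (14,3) 1 'a'
  2: (3,16) 0 ''
  3: (16,10) 1 'b'
  4: (10,9) 0 ''
  5: (9,17) 1 'c'
  6: (17,6) 1 'c'
  7: (6,21) 1 'c'
  8: (21,15) 0 ''
  9: (15,20) 1 'd'
  10: (20,11) 1 'd'
  11: (11,0) 1 'd'
  12: (0,19) 0 ''
  13: (19,12) 1 'e'
  14: (12,23) 1 'e'
  15: (23,25) 1 'e'
  16: (25,13) 0 ''
  17: (13,18) 1 'f'
  18: (18,24) 0 ''
  19: (24,7) 1 'g'
  20: (7,4) 3 'ghc'
  21: (4,27) 0 ''
  22: (27,2) 1 'h'
  23: (2,8) 1 'h'
  24: (8,5) 2 'hc'
  25: (5,22) 1 'h'
  26: (22,26) 1 'h'
  27: (26,1) 2 'hh'

[0, 1, 0, 1, 0, 1, 1, 1, 0, 1, 1, 1, 0, 1, 1, 1, 0, 1, 0, 1, 3, 0, 1, 1, 2, 1, 1, 2]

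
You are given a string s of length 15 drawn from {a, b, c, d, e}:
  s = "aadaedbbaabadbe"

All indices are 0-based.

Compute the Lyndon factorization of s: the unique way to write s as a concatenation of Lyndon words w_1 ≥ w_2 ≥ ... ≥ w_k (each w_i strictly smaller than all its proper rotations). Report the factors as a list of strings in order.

emit factor 1: 'aadaedbb' (i=0, period=8)
emit factor 2: 'aabadbe' (i=8, period=7)

["aadaedbb", "aabadbe"]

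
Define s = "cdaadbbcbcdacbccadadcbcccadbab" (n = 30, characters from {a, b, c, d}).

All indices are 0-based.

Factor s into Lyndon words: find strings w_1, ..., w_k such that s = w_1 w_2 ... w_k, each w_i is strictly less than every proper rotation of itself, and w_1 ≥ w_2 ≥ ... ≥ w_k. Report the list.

emit factor 1: 'cd' (i=0, period=2)
emit factor 2: 'aadbbcbcdacbccadadcbcccadbab' (i=2, period=28)

["cd", "aadbbcbcdacbccadadcbcccadbab"]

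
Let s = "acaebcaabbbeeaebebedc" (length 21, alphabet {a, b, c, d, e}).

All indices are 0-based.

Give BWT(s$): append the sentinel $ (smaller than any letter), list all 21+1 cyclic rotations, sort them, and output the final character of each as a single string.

rank  rotation                last
    0  $acaebcaabbbeeaebebedc  c
    1  aabbbeeaebebedc$acaebc  c
    2  abbbeeaebebedc$acaebca  a
    3  acaebcaabbbeeaebebedc$  $
    4  aebcaabbbeeaebebedc$ac  c
    5  aebebedc$acaebcaabbbee  e
    6  bbbeeaebebedc$acaebcaa  a
    7  bbeeaebebedc$acaebcaab  b
    8  bcaabbbeeaebebedc$acae  e
    9  bebedc$acaebcaabbbeeae  e
   10  bedc$acaebcaabbbeeaebe  e
   11  beeaebebedc$acaebcaabb  b
   12  c$acaebcaabbbeeaebebed  d
   13  caabbbeeaebebedc$acaeb  b
   14  caebcaabbbeeaebebedc$a  a
   15  dc$acaebcaabbbeeaebebe  e
   16  eaebebedc$acaebcaabbbe  e
   17  ebcaabbbeeaebebedc$aca  a
   18  ebebedc$acaebcaabbbeea  a
   19  ebedc$acaebcaabbbeeaeb  b
   20  edc$acaebcaabbbeeaebeb  b
   21  eeaebebedc$acaebcaabbb  b

cca$ceabeeebdbaeeaabbb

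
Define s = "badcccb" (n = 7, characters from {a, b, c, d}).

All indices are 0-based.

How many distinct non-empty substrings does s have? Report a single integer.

rank | idx | suffix
   0 |   1 | adcccb
   1 |   6 | b
   2 |   0 | badcccb
   3 |   5 | cb
   4 |   4 | ccb
   5 |   3 | cccb
   6 |   2 | dcccb

SA = [1, 6, 0, 5, 4, 3, 2]
rank  pair      lcp
   1  s[1:],s[6:]  0  ''
   2  s[6:],s[0:]  1  'b'
   3  s[0:],s[5:]  0  ''
   4  s[5:],s[4:]  1  'c'
   5  s[4:],s[3:]  2  'cc'
   6  s[3:],s[2:]  0  ''

n(n+1)/2 = 7·8/2 = 28
Σ LCP = 0 + 0 + 1 + 0 + 1 + 2 + 0 = 4
distinct = 28 − 4 = 24

24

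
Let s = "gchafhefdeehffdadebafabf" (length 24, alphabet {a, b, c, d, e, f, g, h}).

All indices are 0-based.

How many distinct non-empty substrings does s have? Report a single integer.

281

rank | idx | suffix
   0 |  21 | abf
   1 |  15 | adebafabf
   2 |  19 | afabf
   3 |   3 | afhefdeehffdadebafabf
   4 |  18 | bafabf
   5 |  22 | bf
   6 |   1 | chafhefdeehffdadebafabf
   7 |  14 | dadebafabf
   8 |  16 | debafabf
   9 |   8 | deehffdadebafabf
  10 |  17 | ebafabf
  11 |   9 | eehffdadebafabf
  12 |   6 | efdeehffdadebafabf
  13 |  10 | ehffdadebafabf
  14 |  23 | f
  15 |  20 | fabf
  16 |  13 | fdadebafabf
  17 |   7 | fdeehffdadebafabf
  18 |  12 | ffdadebafabf
  19 |   4 | fhefdeehffdadebafabf
  20 |   0 | gchafhefdeehffdadebafabf
  21 |   2 | hafhefdeehffdadebafabf
  22 |   5 | hefdeehffdadebafabf
  23 |  11 | hffdadebafabf

SA = [21, 15, 19, 3, 18, 22, 1, 14, 16, 8, 17, 9, 6, 10, 23, 20, 13, 7, 12, 4, 0, 2, 5, 11]
i: (SA[i-1],SA[i]) lcp shared
  1: (21,15) 1 'a'
  2: (15,19) 1 'a'
  3: (19,3) 2 'af'
  4: (3,18) 0 ''
  5: (18,22) 1 'b'
  6: (22,1) 0 ''
  7: (1,14) 0 ''
  8: (14,16) 1 'd'
  9: (16,8) 2 'de'
  10: (8,17) 0 ''
  11: (17,9) 1 'e'
  12: (9,6) 1 'e'
  13: (6,10) 1 'e'
  14: (10,23) 0 ''
  15: (23,20) 1 'f'
  16: (20,13) 1 'f'
  17: (13,7) 2 'fd'
  18: (7,12) 1 'f'
  19: (12,4) 1 'f'
  20: (4,0) 0 ''
  21: (0,2) 0 ''
  22: (2,5) 1 'h'
  23: (5,11) 1 'h'

n(n+1)/2 = 24·25/2 = 300
Σ LCP = 0 + 1 + 1 + 2 + 0 + 1 + 0 + 0 + 1 + 2 + 0 + 1 + 1 + 1 + 0 + 1 + 1 + 2 + 1 + 1 + 0 + 0 + 1 + 1 = 19
distinct = 300 − 19 = 281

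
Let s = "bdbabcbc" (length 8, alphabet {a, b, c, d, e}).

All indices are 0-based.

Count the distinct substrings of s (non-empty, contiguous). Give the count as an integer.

rank→(start, suffix):
  0 → (3, 'abcbc')
  1 → (2, 'babcbc')
  2 → (6, 'bc')
  3 → (4, 'bcbc')
  4 → (0, 'bdbabcbc')
  5 → (7, 'c')
  6 → (5, 'cbc')
  7 → (1, 'dbabcbc')

SA = [3, 2, 6, 4, 0, 7, 5, 1]
rank  pair      lcp
   1  s[3:],s[2:]  0  ''
   2  s[2:],s[6:]  1  'b'
   3  s[6:],s[4:]  2  'bc'
   4  s[4:],s[0:]  1  'b'
   5  s[0:],s[7:]  0  ''
   6  s[7:],s[5:]  1  'c'
   7  s[5:],s[1:]  0  ''

n(n+1)/2 = 8·9/2 = 36
Σ LCP = 0 + 0 + 1 + 2 + 1 + 0 + 1 + 0 = 5
distinct = 36 − 5 = 31

31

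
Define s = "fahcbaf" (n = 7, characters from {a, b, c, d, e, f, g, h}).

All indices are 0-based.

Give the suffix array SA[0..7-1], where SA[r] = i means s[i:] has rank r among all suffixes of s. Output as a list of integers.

sorted suffixes:
  #0 SA[0]=5  'af'
  #1 SA[1]=1  'ahcbaf'
  #2 SA[2]=4  'baf'
  #3 SA[3]=3  'cbaf'
  #4 SA[4]=6  'f'
  #5 SA[5]=0  'fahcbaf'
  #6 SA[6]=2  'hcbaf'

[5, 1, 4, 3, 6, 0, 2]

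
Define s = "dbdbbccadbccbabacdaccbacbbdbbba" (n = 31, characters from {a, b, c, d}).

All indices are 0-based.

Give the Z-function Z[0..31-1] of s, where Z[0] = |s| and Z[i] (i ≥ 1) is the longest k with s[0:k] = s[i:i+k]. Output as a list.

Z[0]=31
i=1: outside box; Z[1]=0
i=2: outside box; Z[2]=2 grow→box=[2,4)
i=3: min(r-i=1, Z[1]=0)=0; Z[3]=0
i=4: outside box; Z[4]=0
i=5: outside box; Z[5]=0
i=6: outside box; Z[6]=0
i=7: outside box; Z[7]=0
i=8: outside box; Z[8]=2 grow→box=[8,10)
i=9: min(r-i=1, Z[1]=0)=0; Z[9]=0
i=10: outside box; Z[10]=0
i=11: outside box; Z[11]=0
i=12: outside box; Z[12]=0
i=13: outside box; Z[13]=0
i=14: outside box; Z[14]=0
i=15: outside box; Z[15]=0
i=16: outside box; Z[16]=0
i=17: outside box; Z[17]=1 grow→box=[17,18)
i=18: outside box; Z[18]=0
i=19: outside box; Z[19]=0
i=20: outside box; Z[20]=0
i=21: outside box; Z[21]=0
i=22: outside box; Z[22]=0
i=23: outside box; Z[23]=0
i=24: outside box; Z[24]=0
i=25: outside box; Z[25]=0
i=26: outside box; Z[26]=2 grow→box=[26,28)
i=27: min(r-i=1, Z[1]=0)=0; Z[27]=0
i=28: outside box; Z[28]=0
i=29: outside box; Z[29]=0
i=30: outside box; Z[30]=0

[31, 0, 2, 0, 0, 0, 0, 0, 2, 0, 0, 0, 0, 0, 0, 0, 0, 1, 0, 0, 0, 0, 0, 0, 0, 0, 2, 0, 0, 0, 0]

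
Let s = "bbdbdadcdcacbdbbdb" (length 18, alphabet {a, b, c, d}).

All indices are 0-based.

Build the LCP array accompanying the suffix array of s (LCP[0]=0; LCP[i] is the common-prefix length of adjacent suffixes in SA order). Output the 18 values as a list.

[0, 1, 0, 1, 4, 1, 2, 3, 3, 0, 1, 1, 0, 1, 2, 2, 1, 2]

rank | idx | suffix
   0 |  10 | acbdbbdb
   1 |   5 | adcdcacbdbbdb
   2 |  17 | b
   3 |  14 | bbdb
   4 |   0 | bbdbdadcdcacbdbbdb
   5 |   3 | bdadcdcacbdbbdb
   6 |  15 | bdb
   7 |  12 | bdbbdb
   8 |   1 | bdbdadcdcacbdbbdb
   9 |   9 | cacbdbbdb
  10 |  11 | cbdbbdb
  11 |   7 | cdcacbdbbdb
  12 |   4 | dadcdcacbdbbdb
  13 |  16 | db
  14 |  13 | dbbdb
  15 |   2 | dbdadcdcacbdbbdb
  16 |   8 | dcacbdbbdb
  17 |   6 | dcdcacbdbbdb

SA = [10, 5, 17, 14, 0, 3, 15, 12, 1, 9, 11, 7, 4, 16, 13, 2, 8, 6]
[i] adj suffixes → lcp
  [1] 10/5 → 1 ('a')
  [2] 5/17 → 0 ('')
  [3] 17/14 → 1 ('b')
  [4] 14/0 → 4 ('bbdb')
  [5] 0/3 → 1 ('b')
  [6] 3/15 → 2 ('bd')
  [7] 15/12 → 3 ('bdb')
  [8] 12/1 → 3 ('bdb')
  [9] 1/9 → 0 ('')
  [10] 9/11 → 1 ('c')
  [11] 11/7 → 1 ('c')
  [12] 7/4 → 0 ('')
  [13] 4/16 → 1 ('d')
  [14] 16/13 → 2 ('db')
  [15] 13/2 → 2 ('db')
  [16] 2/8 → 1 ('d')
  [17] 8/6 → 2 ('dc')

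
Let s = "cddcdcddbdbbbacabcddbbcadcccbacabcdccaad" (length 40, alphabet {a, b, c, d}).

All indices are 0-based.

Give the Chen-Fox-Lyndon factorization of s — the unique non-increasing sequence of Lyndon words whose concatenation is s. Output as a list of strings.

["cdd", "cdcdd", "bd", "b", "b", "b", "ac", "abcddbbcadcccbac", "abcdcc", "aad"]

emit factor 1: 'cdd' (i=0, period=3)
emit factor 2: 'cdcdd' (i=3, period=5)
emit factor 3: 'bd' (i=8, period=2)
emit factor 4: 'b' (i=10, period=1)
emit factor 5: 'b' (i=11, period=1)
emit factor 6: 'b' (i=12, period=1)
emit factor 7: 'ac' (i=13, period=2)
emit factor 8: 'abcddbbcadcccbac' (i=15, period=16)
emit factor 9: 'abcdcc' (i=31, period=6)
emit factor 10: 'aad' (i=37, period=3)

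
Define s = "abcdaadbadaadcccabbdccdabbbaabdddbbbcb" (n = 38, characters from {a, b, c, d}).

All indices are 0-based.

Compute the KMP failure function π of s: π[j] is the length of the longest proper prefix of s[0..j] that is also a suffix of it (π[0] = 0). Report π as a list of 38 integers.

[0, 0, 0, 0, 1, 1, 0, 0, 1, 0, 1, 1, 0, 0, 0, 0, 1, 2, 0, 0, 0, 0, 0, 1, 2, 0, 0, 1, 1, 2, 0, 0, 0, 0, 0, 0, 0, 0]

π[0] = 0
j=1 s[j]='b': π[1]=0 (border '')
j=2 s[j]='c': π[2]=0 (border '')
j=3 s[j]='d': π[3]=0 (border '')
j=4 s[j]='a': π[4]=1 (border 'a')
j=5 s[j]='a': k: 1→0; π[5]=1 (border 'a')
j=6 s[j]='d': k: 1→0; π[6]=0 (border '')
j=7 s[j]='b': π[7]=0 (border '')
j=8 s[j]='a': π[8]=1 (border 'a')
j=9 s[j]='d': k: 1→0; π[9]=0 (border '')
j=10 s[j]='a': π[10]=1 (border 'a')
j=11 s[j]='a': k: 1→0; π[11]=1 (border 'a')
j=12 s[j]='d': k: 1→0; π[12]=0 (border '')
j=13 s[j]='c': π[13]=0 (border '')
j=14 s[j]='c': π[14]=0 (border '')
j=15 s[j]='c': π[15]=0 (border '')
j=16 s[j]='a': π[16]=1 (border 'a')
j=17 s[j]='b': π[17]=2 (border 'ab')
j=18 s[j]='b': k: 2→0; π[18]=0 (border '')
j=19 s[j]='d': π[19]=0 (border '')
j=20 s[j]='c': π[20]=0 (border '')
j=21 s[j]='c': π[21]=0 (border '')
j=22 s[j]='d': π[22]=0 (border '')
j=23 s[j]='a': π[23]=1 (border 'a')
j=24 s[j]='b': π[24]=2 (border 'ab')
j=25 s[j]='b': k: 2→0; π[25]=0 (border '')
j=26 s[j]='b': π[26]=0 (border '')
j=27 s[j]='a': π[27]=1 (border 'a')
j=28 s[j]='a': k: 1→0; π[28]=1 (border 'a')
j=29 s[j]='b': π[29]=2 (border 'ab')
j=30 s[j]='d': k: 2→0; π[30]=0 (border '')
j=31 s[j]='d': π[31]=0 (border '')
j=32 s[j]='d': π[32]=0 (border '')
j=33 s[j]='b': π[33]=0 (border '')
j=34 s[j]='b': π[34]=0 (border '')
j=35 s[j]='b': π[35]=0 (border '')
j=36 s[j]='c': π[36]=0 (border '')
j=37 s[j]='b': π[37]=0 (border '')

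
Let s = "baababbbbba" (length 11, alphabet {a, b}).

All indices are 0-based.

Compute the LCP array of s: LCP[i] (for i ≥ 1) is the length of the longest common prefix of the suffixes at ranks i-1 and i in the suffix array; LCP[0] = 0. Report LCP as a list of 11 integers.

[0, 1, 1, 2, 0, 2, 2, 1, 2, 3, 4]

sorted suffixes:
  #0 SA[0]=10  'a'
  #1 SA[1]=1  'aababbbbba'
  #2 SA[2]=2  'ababbbbba'
  #3 SA[3]=4  'abbbbba'
  #4 SA[4]=9  'ba'
  #5 SA[5]=0  'baababbbbba'
  #6 SA[6]=3  'babbbbba'
  #7 SA[7]=8  'bba'
  #8 SA[8]=7  'bbba'
  #9 SA[9]=6  'bbbba'
  #10 SA[10]=5  'bbbbba'

SA = [10, 1, 2, 4, 9, 0, 3, 8, 7, 6, 5]
rank  pair      lcp
   1  s[10:],s[1:]  1  'a'
   2  s[1:],s[2:]  1  'a'
   3  s[2:],s[4:]  2  'ab'
   4  s[4:],s[9:]  0  ''
   5  s[9:],s[0:]  2  'ba'
   6  s[0:],s[3:]  2  'ba'
   7  s[3:],s[8:]  1  'b'
   8  s[8:],s[7:]  2  'bb'
   9  s[7:],s[6:]  3  'bbb'
  10  s[6:],s[5:]  4  'bbbb'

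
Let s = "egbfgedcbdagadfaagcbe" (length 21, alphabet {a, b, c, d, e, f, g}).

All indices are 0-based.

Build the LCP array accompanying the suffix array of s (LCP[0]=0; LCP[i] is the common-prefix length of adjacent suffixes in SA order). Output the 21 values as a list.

[0, 1, 1, 2, 0, 1, 1, 0, 2, 0, 1, 1, 0, 1, 1, 0, 1, 0, 1, 1, 1]

sorted suffixes:
  #0 SA[0]=15  'aagcbe'
  #1 SA[1]=12  'adfaagcbe'
  #2 SA[2]=10  'agadfaagcbe'
  #3 SA[3]=16  'agcbe'
  #4 SA[4]=8  'bdagadfaagcbe'
  #5 SA[5]=19  'be'
  #6 SA[6]=2  'bfgedcbdagadfaagcbe'
  #7 SA[7]=7  'cbdagadfaagcbe'
  #8 SA[8]=18  'cbe'
  #9 SA[9]=9  'dagadfaagcbe'
  #10 SA[10]=6  'dcbdagadfaagcbe'
  #11 SA[11]=13  'dfaagcbe'
  #12 SA[12]=20  'e'
  #13 SA[13]=5  'edcbdagadfaagcbe'
  #14 SA[14]=0  'egbfgedcbdagadfaagcbe'
  #15 SA[15]=14  'faagcbe'
  #16 SA[16]=3  'fgedcbdagadfaagcbe'
  #17 SA[17]=11  'gadfaagcbe'
  #18 SA[18]=1  'gbfgedcbdagadfaagcbe'
  #19 SA[19]=17  'gcbe'
  #20 SA[20]=4  'gedcbdagadfaagcbe'

SA = [15, 12, 10, 16, 8, 19, 2, 7, 18, 9, 6, 13, 20, 5, 0, 14, 3, 11, 1, 17, 4]
rank  pair      lcp
   1  s[15:],s[12:]  1  'a'
   2  s[12:],s[10:]  1  'a'
   3  s[10:],s[16:]  2  'ag'
   4  s[16:],s[8:]  0  ''
   5  s[8:],s[19:]  1  'b'
   6  s[19:],s[2:]  1  'b'
   7  s[2:],s[7:]  0  ''
   8  s[7:],s[18:]  2  'cb'
   9  s[18:],s[9:]  0  ''
  10  s[9:],s[6:]  1  'd'
  11  s[6:],s[13:]  1  'd'
  12  s[13:],s[20:]  0  ''
  13  s[20:],s[5:]  1  'e'
  14  s[5:],s[0:]  1  'e'
  15  s[0:],s[14:]  0  ''
  16  s[14:],s[3:]  1  'f'
  17  s[3:],s[11:]  0  ''
  18  s[11:],s[1:]  1  'g'
  19  s[1:],s[17:]  1  'g'
  20  s[17:],s[4:]  1  'g'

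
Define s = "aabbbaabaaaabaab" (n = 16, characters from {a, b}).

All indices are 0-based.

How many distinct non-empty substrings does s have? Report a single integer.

sorted suffixes:
  #0 SA[0]=8  'aaaabaab'
  #1 SA[1]=9  'aaabaab'
  #2 SA[2]=13  'aab'
  #3 SA[3]=5  'aabaaaabaab'
  #4 SA[4]=10  'aabaab'
  #5 SA[5]=0  'aabbbaabaaaabaab'
  #6 SA[6]=14  'ab'
  #7 SA[7]=6  'abaaaabaab'
  #8 SA[8]=11  'abaab'
  #9 SA[9]=1  'abbbaabaaaabaab'
  #10 SA[10]=15  'b'
  #11 SA[11]=7  'baaaabaab'
  #12 SA[12]=12  'baab'
  #13 SA[13]=4  'baabaaaabaab'
  #14 SA[14]=3  'bbaabaaaabaab'
  #15 SA[15]=2  'bbbaabaaaabaab'

SA = [8, 9, 13, 5, 10, 0, 14, 6, 11, 1, 15, 7, 12, 4, 3, 2]
[i] adj suffixes → lcp
  [1] 8/9 → 3 ('aaa')
  [2] 9/13 → 2 ('aa')
  [3] 13/5 → 3 ('aab')
  [4] 5/10 → 5 ('aabaa')
  [5] 10/0 → 3 ('aab')
  [6] 0/14 → 1 ('a')
  [7] 14/6 → 2 ('ab')
  [8] 6/11 → 4 ('abaa')
  [9] 11/1 → 2 ('ab')
  [10] 1/15 → 0 ('')
  [11] 15/7 → 1 ('b')
  [12] 7/12 → 3 ('baa')
  [13] 12/4 → 4 ('baab')
  [14] 4/3 → 1 ('b')
  [15] 3/2 → 2 ('bb')

n(n+1)/2 = 16·17/2 = 136
Σ LCP = 0 + 3 + 2 + 3 + 5 + 3 + 1 + 2 + 4 + 2 + 0 + 1 + 3 + 4 + 1 + 2 = 36
distinct = 136 − 36 = 100

100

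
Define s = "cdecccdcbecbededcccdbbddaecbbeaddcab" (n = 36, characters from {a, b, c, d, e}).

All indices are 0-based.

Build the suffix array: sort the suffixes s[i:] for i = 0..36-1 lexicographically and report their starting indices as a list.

[34, 30, 24, 35, 20, 27, 21, 28, 8, 11, 33, 26, 7, 10, 16, 3, 17, 4, 18, 5, 0, 23, 19, 32, 6, 15, 22, 31, 1, 13, 29, 25, 9, 2, 14, 12]

rank | idx | suffix
   0 |  34 | ab
   1 |  30 | addcab
   2 |  24 | aecbbeaddcab
   3 |  35 | b
   4 |  20 | bbddaecbbeaddcab
   5 |  27 | bbeaddcab
   6 |  21 | bddaecbbeaddcab
   7 |  28 | beaddcab
   8 |   8 | becbededcccdbbddaecbbeaddcab
   9 |  11 | bededcccdbbddaecbbeaddcab
  10 |  33 | cab
  11 |  26 | cbbeaddcab
  12 |   7 | cbecbededcccdbbddaecbbeaddcab
  13 |  10 | cbededcccdbbddaecbbeaddcab
  14 |  16 | cccdbbddaecbbeaddcab
  15 |   3 | cccdcbecbededcccdbbddaecbbeaddcab
  16 |  17 | ccdbbddaecbbeaddcab
  17 |   4 | ccdcbecbededcccdbbddaecbbeaddcab
  18 |  18 | cdbbddaecbbeaddcab
  19 |   5 | cdcbecbededcccdbbddaecbbeaddcab
  20 |   0 | cdecccdcbecbededcccdbbddaecbbeaddcab
  21 |  23 | daecbbeaddcab
  22 |  19 | dbbddaecbbeaddcab
  23 |  32 | dcab
  24 |   6 | dcbecbededcccdbbddaecbbeaddcab
  25 |  15 | dcccdbbddaecbbeaddcab
  26 |  22 | ddaecbbeaddcab
  27 |  31 | ddcab
  28 |   1 | decccdcbecbededcccdbbddaecbbeaddcab
  29 |  13 | dedcccdbbddaecbbeaddcab
  30 |  29 | eaddcab
  31 |  25 | ecbbeaddcab
  32 |   9 | ecbededcccdbbddaecbbeaddcab
  33 |   2 | ecccdcbecbededcccdbbddaecbbeaddcab
  34 |  14 | edcccdbbddaecbbeaddcab
  35 |  12 | ededcccdbbddaecbbeaddcab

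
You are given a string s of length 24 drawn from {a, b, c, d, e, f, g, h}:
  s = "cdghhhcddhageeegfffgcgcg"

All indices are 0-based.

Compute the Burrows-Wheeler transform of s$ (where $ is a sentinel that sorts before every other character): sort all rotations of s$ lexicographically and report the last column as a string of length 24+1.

rank  rotation                   last
    0  $cdghhhcddhageeegfffgcgcg  g
    1  ageeegfffgcgcg$cdghhhcddh  h
    2  cddhageeegfffgcgcg$cdghhh  h
    3  cdghhhcddhageeegfffgcgcg$  $
    4  cg$cdghhhcddhageeegfffgcg  g
    5  cgcg$cdghhhcddhageeegfffg  g
    6  ddhageeegfffgcgcg$cdghhhc  c
    7  dghhhcddhageeegfffgcgcg$c  c
    8  dhageeegfffgcgcg$cdghhhcd  d
    9  eeegfffgcgcg$cdghhhcddhag  g
   10  eegfffgcgcg$cdghhhcddhage  e
   11  egfffgcgcg$cdghhhcddhagee  e
   12  fffgcgcg$cdghhhcddhageeeg  g
   13  ffgcgcg$cdghhhcddhageeegf  f
   14  fgcgcg$cdghhhcddhageeegff  f
   15  g$cdghhhcddhageeegfffgcgc  c
   16  gcg$cdghhhcddhageeegfffgc  c
   17  gcgcg$cdghhhcddhageeegfff  f
   18  geeegfffgcgcg$cdghhhcddha  a
   19  gfffgcgcg$cdghhhcddhageee  e
   20  ghhhcddhageeegfffgcgcg$cd  d
   21  hageeegfffgcgcg$cdghhhcdd  d
   22  hcddhageeegfffgcgcg$cdghh  h
   23  hhcddhageeegfffgcgcg$cdgh  h
   24  hhhcddhageeegfffgcgcg$cdg  g

ghh$ggccdgeegffccfaeddhhg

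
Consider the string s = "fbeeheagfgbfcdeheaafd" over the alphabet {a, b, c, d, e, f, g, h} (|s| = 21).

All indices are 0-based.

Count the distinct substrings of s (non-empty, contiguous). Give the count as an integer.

rank→(start, suffix):
  0 → (17, 'aafd')
  1 → (18, 'afd')
  2 → (6, 'agfgbfcdeheaafd')
  3 → (1, 'beeheagfgbfcdeheaafd')
  4 → (10, 'bfcdeheaafd')
  5 → (12, 'cdeheaafd')
  6 → (20, 'd')
  7 → (13, 'deheaafd')
  8 → (16, 'eaafd')
  9 → (5, 'eagfgbfcdeheaafd')
  10 → (2, 'eeheagfgbfcdeheaafd')
  11 → (14, 'eheaafd')
  12 → (3, 'eheagfgbfcdeheaafd')
  13 → (0, 'fbeeheagfgbfcdeheaafd')
  14 → (11, 'fcdeheaafd')
  15 → (19, 'fd')
  16 → (8, 'fgbfcdeheaafd')
  17 → (9, 'gbfcdeheaafd')
  18 → (7, 'gfgbfcdeheaafd')
  19 → (15, 'heaafd')
  20 → (4, 'heagfgbfcdeheaafd')

SA = [17, 18, 6, 1, 10, 12, 20, 13, 16, 5, 2, 14, 3, 0, 11, 19, 8, 9, 7, 15, 4]
[i] adj suffixes → lcp
  [1] 17/18 → 1 ('a')
  [2] 18/6 → 1 ('a')
  [3] 6/1 → 0 ('')
  [4] 1/10 → 1 ('b')
  [5] 10/12 → 0 ('')
  [6] 12/20 → 0 ('')
  [7] 20/13 → 1 ('d')
  [8] 13/16 → 0 ('')
  [9] 16/5 → 2 ('ea')
  [10] 5/2 → 1 ('e')
  [11] 2/14 → 1 ('e')
  [12] 14/3 → 4 ('ehea')
  [13] 3/0 → 0 ('')
  [14] 0/11 → 1 ('f')
  [15] 11/19 → 1 ('f')
  [16] 19/8 → 1 ('f')
  [17] 8/9 → 0 ('')
  [18] 9/7 → 1 ('g')
  [19] 7/15 → 0 ('')
  [20] 15/4 → 3 ('hea')

n(n+1)/2 = 21·22/2 = 231
Σ LCP = 0 + 1 + 1 + 0 + 1 + 0 + 0 + 1 + 0 + 2 + 1 + 1 + 4 + 0 + 1 + 1 + 1 + 0 + 1 + 0 + 3 = 19
distinct = 231 − 19 = 212

212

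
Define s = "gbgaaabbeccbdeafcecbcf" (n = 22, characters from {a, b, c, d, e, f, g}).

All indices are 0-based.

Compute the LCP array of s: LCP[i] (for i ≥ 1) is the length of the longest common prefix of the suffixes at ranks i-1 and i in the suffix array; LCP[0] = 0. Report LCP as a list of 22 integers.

[0, 2, 1, 1, 0, 1, 1, 1, 1, 0, 2, 1, 1, 1, 0, 0, 1, 2, 0, 1, 0, 1]

sorted suffixes:
  #0 SA[0]=3  'aaabbeccbdeafcecbcf'
  #1 SA[1]=4  'aabbeccbdeafcecbcf'
  #2 SA[2]=5  'abbeccbdeafcecbcf'
  #3 SA[3]=14  'afcecbcf'
  #4 SA[4]=6  'bbeccbdeafcecbcf'
  #5 SA[5]=19  'bcf'
  #6 SA[6]=11  'bdeafcecbcf'
  #7 SA[7]=7  'beccbdeafcecbcf'
  #8 SA[8]=1  'bgaaabbeccbdeafcecbcf'
  #9 SA[9]=18  'cbcf'
  #10 SA[10]=10  'cbdeafcecbcf'
  #11 SA[11]=9  'ccbdeafcecbcf'
  #12 SA[12]=16  'cecbcf'
  #13 SA[13]=20  'cf'
  #14 SA[14]=12  'deafcecbcf'
  #15 SA[15]=13  'eafcecbcf'
  #16 SA[16]=17  'ecbcf'
  #17 SA[17]=8  'eccbdeafcecbcf'
  #18 SA[18]=21  'f'
  #19 SA[19]=15  'fcecbcf'
  #20 SA[20]=2  'gaaabbeccbdeafcecbcf'
  #21 SA[21]=0  'gbgaaabbeccbdeafcecbcf'

SA = [3, 4, 5, 14, 6, 19, 11, 7, 1, 18, 10, 9, 16, 20, 12, 13, 17, 8, 21, 15, 2, 0]
[i] adj suffixes → lcp
  [1] 3/4 → 2 ('aa')
  [2] 4/5 → 1 ('a')
  [3] 5/14 → 1 ('a')
  [4] 14/6 → 0 ('')
  [5] 6/19 → 1 ('b')
  [6] 19/11 → 1 ('b')
  [7] 11/7 → 1 ('b')
  [8] 7/1 → 1 ('b')
  [9] 1/18 → 0 ('')
  [10] 18/10 → 2 ('cb')
  [11] 10/9 → 1 ('c')
  [12] 9/16 → 1 ('c')
  [13] 16/20 → 1 ('c')
  [14] 20/12 → 0 ('')
  [15] 12/13 → 0 ('')
  [16] 13/17 → 1 ('e')
  [17] 17/8 → 2 ('ec')
  [18] 8/21 → 0 ('')
  [19] 21/15 → 1 ('f')
  [20] 15/2 → 0 ('')
  [21] 2/0 → 1 ('g')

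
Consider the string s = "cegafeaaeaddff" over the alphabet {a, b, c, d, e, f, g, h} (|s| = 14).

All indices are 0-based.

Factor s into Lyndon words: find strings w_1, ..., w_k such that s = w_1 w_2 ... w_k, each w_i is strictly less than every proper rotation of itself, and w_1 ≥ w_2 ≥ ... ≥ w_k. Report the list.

["ceg", "afe", "aaeaddff"]

emit factor 1: 'ceg' (i=0, period=3)
emit factor 2: 'afe' (i=3, period=3)
emit factor 3: 'aaeaddff' (i=6, period=8)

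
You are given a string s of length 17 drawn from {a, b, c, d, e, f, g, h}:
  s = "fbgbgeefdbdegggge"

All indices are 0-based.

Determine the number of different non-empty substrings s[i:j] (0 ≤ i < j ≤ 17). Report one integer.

136

rank | idx | suffix
   0 |   9 | bdegggge
   1 |   1 | bgbgeefdbdegggge
   2 |   3 | bgeefdbdegggge
   3 |   8 | dbdegggge
   4 |  10 | degggge
   5 |  16 | e
   6 |   5 | eefdbdegggge
   7 |   6 | efdbdegggge
   8 |  11 | egggge
   9 |   0 | fbgbgeefdbdegggge
  10 |   7 | fdbdegggge
  11 |   2 | gbgeefdbdegggge
  12 |  15 | ge
  13 |   4 | geefdbdegggge
  14 |  14 | gge
  15 |  13 | ggge
  16 |  12 | gggge

SA = [9, 1, 3, 8, 10, 16, 5, 6, 11, 0, 7, 2, 15, 4, 14, 13, 12]
[i] adj suffixes → lcp
  [1] 9/1 → 1 ('b')
  [2] 1/3 → 2 ('bg')
  [3] 3/8 → 0 ('')
  [4] 8/10 → 1 ('d')
  [5] 10/16 → 0 ('')
  [6] 16/5 → 1 ('e')
  [7] 5/6 → 1 ('e')
  [8] 6/11 → 1 ('e')
  [9] 11/0 → 0 ('')
  [10] 0/7 → 1 ('f')
  [11] 7/2 → 0 ('')
  [12] 2/15 → 1 ('g')
  [13] 15/4 → 2 ('ge')
  [14] 4/14 → 1 ('g')
  [15] 14/13 → 2 ('gg')
  [16] 13/12 → 3 ('ggg')

n(n+1)/2 = 17·18/2 = 153
Σ LCP = 0 + 1 + 2 + 0 + 1 + 0 + 1 + 1 + 1 + 0 + 1 + 0 + 1 + 2 + 1 + 2 + 3 = 17
distinct = 153 − 17 = 136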